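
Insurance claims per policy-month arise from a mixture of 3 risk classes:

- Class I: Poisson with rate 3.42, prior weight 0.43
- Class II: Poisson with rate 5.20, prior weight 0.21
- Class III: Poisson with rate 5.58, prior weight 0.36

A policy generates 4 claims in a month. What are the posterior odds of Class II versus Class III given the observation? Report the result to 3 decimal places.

Posterior odds = (w_i f_i(x)) / (w_j f_j(x)); the normalising sum cancels.
Component likelihoods at x = 4 claims:
  p_I = e^(−3.42)·3.42^4/4! = 0.186469
  p_II = e^(−5.20)·5.20^4/4! = 0.168063
  p_III = e^(−5.58)·5.58^4/4! = 0.152392
0.0352931 / 0.0548611 ≈ 0.643

0.643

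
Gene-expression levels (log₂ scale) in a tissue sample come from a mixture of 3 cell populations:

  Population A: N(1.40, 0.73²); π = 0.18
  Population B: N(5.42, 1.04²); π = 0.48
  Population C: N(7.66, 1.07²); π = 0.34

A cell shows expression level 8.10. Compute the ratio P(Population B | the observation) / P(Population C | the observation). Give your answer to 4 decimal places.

Only the two components matter; the odds are (P(Z=i) f_i(x)) / (P(Z=j) f_j(x)).
Component likelihoods at x = 8.10:
  L_A = (1/(0.73·√(2π)))·exp(−(8.10−1.40)²/(2·0.73²)) = 0.546496·exp(-42.11860) = 2.7907e-19
  L_B = (1/(1.04·√(2π)))·exp(−(8.10−5.42)²/(2·1.04²)) = 0.383598·exp(-3.32027) = 0.0138645
  L_C = (1/(1.07·√(2π)))·exp(−(8.10−7.66)²/(2·1.07²)) = 0.372843·exp(-0.08455) = 0.342616
Odds = (0.48/0.34) × (0.0138645/0.342616) = 1.41176 × 0.0404666 ≈ 0.0571

0.0571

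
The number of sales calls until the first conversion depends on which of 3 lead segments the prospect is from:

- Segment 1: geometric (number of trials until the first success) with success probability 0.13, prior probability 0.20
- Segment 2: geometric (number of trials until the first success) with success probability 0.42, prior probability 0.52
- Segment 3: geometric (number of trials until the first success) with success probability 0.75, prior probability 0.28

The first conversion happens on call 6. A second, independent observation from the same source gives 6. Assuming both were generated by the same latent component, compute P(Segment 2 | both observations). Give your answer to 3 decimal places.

0.320

By Bayes' theorem, P(k | x) = π_k f_k(x) / Σ_j π_j f_j(x).
Since both observations come from the same component, the likelihood for component k is f_k(x₁)·f_k(x₂).
  f_1 = [0.0647947] × [0.0647947] = 0.00419836
  f_2 = [0.027567] × [0.027567] = 0.000759939
  f_3 = [0.000732422] × [0.000732422] = 5.36442e-07
Weight by the priors:
  π_1·f_1 = 0.20 × 0.00419836 = 0.000839671
  π_2·f_2 = 0.52 × 0.000759939 = 0.000395168
  π_3·f_3 = 0.28 × 5.36442e-07 = 1.50204e-07
Marginal: 0.000839671 + 0.000395168 + 1.50204e-07 = 0.00123499
P(Segment 2 | x) ≈ 0.320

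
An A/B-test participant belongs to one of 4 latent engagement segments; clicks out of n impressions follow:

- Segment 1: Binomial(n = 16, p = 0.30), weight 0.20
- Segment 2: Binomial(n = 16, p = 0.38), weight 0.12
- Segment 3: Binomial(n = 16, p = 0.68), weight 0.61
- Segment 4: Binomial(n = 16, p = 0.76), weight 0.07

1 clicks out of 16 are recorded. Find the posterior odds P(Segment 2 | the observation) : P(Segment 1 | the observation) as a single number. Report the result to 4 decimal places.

The posterior odds equal the prior odds times the likelihood ratio: (P(Z=i)/P(Z=j))·(f_i(x)/f_j(x)).
Binomial probabilities:
  L_1 = 0.0227883
  L_2 = 0.00467497
  L_3 = 4.11035e-07
  L_4 = 6.13906e-09
0.000560997 / 0.00455766 ≈ 0.1231

0.1231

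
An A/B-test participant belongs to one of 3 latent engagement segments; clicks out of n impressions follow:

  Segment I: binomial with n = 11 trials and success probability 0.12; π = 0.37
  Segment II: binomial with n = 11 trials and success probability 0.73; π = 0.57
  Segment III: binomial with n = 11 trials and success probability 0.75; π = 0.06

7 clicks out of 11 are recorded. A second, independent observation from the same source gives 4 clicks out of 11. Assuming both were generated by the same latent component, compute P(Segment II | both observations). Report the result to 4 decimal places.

0.9421

P(component k | x) = w_k·f_k(x) / marginal(x), where marginal(x) = Σ_j w_j·f_j(x).
Since both observations come from the same component, the likelihood for component k is f_k(x₁)·f_k(x₂).
  L_I = [7.0911e-05] × [0.0279652] = 1.98304e-06
  L_II = [0.193744] × [0.00980284] = 0.00189924
  L_III = [0.172069] × [0.00637293] = 0.00109658
Prior × likelihood for each component:
  w_I·L_I = 0.37 × 1.98304e-06 = 7.33724e-07
  w_II·L_II = 0.57 × 0.00189924 = 0.00108257
  w_III·L_III = 0.06 × 0.00109658 = 6.5795e-05
Sum: 7.33724e-07 + 0.00108257 + 6.5795e-05 = 0.0011491
P(Segment II | x₁, x₂) ≈ 0.9421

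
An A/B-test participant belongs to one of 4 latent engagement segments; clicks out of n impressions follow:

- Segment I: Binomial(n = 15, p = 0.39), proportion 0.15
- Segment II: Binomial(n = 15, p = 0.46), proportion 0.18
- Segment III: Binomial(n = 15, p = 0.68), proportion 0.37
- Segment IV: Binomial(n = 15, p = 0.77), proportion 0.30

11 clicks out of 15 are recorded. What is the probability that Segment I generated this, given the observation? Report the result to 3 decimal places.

By Bayes' theorem, P(k | x) = w_k f_k(x) / Σ_j w_j f_j(x).
Evaluate each component's likelihood at the observed value:
  L_I = 0.00600016
  L_II = 0.0226487
  L_III = 0.205746
  L_IV = 0.215497
Multiply by the mixture weights:
  w_I·L_I = 0.15 × 0.00600016 = 0.000900024
  w_II·L_II = 0.18 × 0.0226487 = 0.00407677
  w_III·L_III = 0.37 × 0.205746 = 0.0761259
  w_IV·L_IV = 0.30 × 0.215497 = 0.0646492
Sum: 0.000900024 + 0.00407677 + 0.0761259 + 0.0646492 = 0.145752
Responsibility of Segment I: 0.000900024 / 0.145752 ≈ 0.006

0.006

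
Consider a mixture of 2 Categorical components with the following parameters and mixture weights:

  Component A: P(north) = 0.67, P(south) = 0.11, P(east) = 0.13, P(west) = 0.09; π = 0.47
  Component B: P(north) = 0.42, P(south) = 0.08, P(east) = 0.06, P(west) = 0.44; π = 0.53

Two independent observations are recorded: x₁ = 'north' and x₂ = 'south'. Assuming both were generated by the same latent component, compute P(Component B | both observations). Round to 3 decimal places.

The responsibility of component k is w_k f_k(x) divided by Σ_j w_j f_j(x).
Since both observations come from the same component, the likelihood for component k is f_k(x₁)·f_k(x₂).
  f_A = [0.67] × [0.11] = 0.0737
  f_B = [0.42] × [0.08] = 0.0336
Multiply by the mixture weights:
  w_A·f_A = 0.47 × 0.0737 = 0.034639
  w_B·f_B = 0.53 × 0.0336 = 0.017808
Sum: 0.034639 + 0.017808 = 0.052447
P(Component B | x) ≈ 0.340

0.340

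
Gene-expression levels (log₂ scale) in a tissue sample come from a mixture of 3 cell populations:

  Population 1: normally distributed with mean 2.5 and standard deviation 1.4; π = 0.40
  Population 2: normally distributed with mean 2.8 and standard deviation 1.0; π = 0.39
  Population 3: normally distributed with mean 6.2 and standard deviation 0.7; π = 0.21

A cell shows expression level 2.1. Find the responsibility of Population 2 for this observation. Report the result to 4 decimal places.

Posterior ∝ prior × likelihood, so P(k | x) ∝ P(Z=k) f_k(x); normalise over all components.
Evaluate each component's likelihood at the observed value:
  p_1 = 0.273562
  p_2 = 0.312254
  p_3 = 2.02457e-08
Unnormalised posteriors:
  P(Z=1)·p_1 = 0.40 × 0.273562 = 0.109425
  P(Z=2)·p_2 = 0.39 × 0.312254 = 0.121779
  P(Z=3)·p_3 = 0.21 × 2.02457e-08 = 4.25159e-09
Denominator: 0.109425 + 0.121779 + 4.25159e-09 = 0.231204
P(Population 2 | the observation) = 0.121779 / 0.231204 ≈ 0.5267

0.5267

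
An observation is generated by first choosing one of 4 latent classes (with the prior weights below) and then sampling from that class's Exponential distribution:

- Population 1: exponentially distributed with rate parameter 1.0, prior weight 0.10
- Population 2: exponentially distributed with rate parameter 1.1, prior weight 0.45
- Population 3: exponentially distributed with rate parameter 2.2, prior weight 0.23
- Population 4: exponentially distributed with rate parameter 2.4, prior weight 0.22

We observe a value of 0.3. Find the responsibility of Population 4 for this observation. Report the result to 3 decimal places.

0.271

The responsibility of component k is π_k f_k(x) divided by Σ_j π_j f_j(x).
Exponential densities:
  p_1 = 0.740818
  p_2 = 0.790816
  p_3 = 1.13707
  p_4 = 1.16821
Multiply by the mixture weights:
  π_1·p_1 = 0.10 × 0.740818 = 0.0740818
  π_2·p_2 = 0.45 × 0.790816 = 0.355867
  π_3·p_3 = 0.23 × 1.13707 = 0.261527
  π_4·p_4 = 0.22 × 1.16821 = 0.257005
Evidence: 0.0740818 + 0.355867 + 0.261527 + 0.257005 = 0.948481
P(Population 4 | x) ≈ 0.271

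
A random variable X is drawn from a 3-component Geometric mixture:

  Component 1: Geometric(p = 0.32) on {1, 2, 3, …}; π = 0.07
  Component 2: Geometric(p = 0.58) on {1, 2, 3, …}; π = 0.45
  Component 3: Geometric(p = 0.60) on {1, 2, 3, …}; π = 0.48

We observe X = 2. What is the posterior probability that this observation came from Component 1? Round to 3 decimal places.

0.063

Apply Bayes' rule: the posterior for each component is proportional to its prior times its likelihood at x.
Component likelihoods at x = 2:
  L_1 = 0.2176
  L_2 = 0.2436
  L_3 = 0.24
Prior × likelihood for each component:
  π_1·L_1 = 0.07 × 0.2176 = 0.015232
  π_2·L_2 = 0.45 × 0.2436 = 0.10962
  π_3·L_3 = 0.48 × 0.24 = 0.1152
Sum: 0.015232 + 0.10962 + 0.1152 = 0.240052
Responsibility of Component 1: 0.015232 / 0.240052 ≈ 0.063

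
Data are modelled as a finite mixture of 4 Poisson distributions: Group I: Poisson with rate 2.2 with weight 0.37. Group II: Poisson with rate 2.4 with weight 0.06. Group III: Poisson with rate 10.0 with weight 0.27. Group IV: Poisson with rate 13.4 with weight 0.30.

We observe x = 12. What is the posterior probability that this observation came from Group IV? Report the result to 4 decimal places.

0.5541

Apply Bayes' rule: the posterior for each component is proportional to its prior times its likelihood at x.
Evaluate each component's likelihood at the observed value:
  p_I = e^(−2.2)·2.2^12/12! = 2.97363e-06
  p_II = e^(−2.4)·2.4^12/12! = 6.91658e-06
  p_III = e^(−10.0)·10.0^12/12! = 0.0947803
  p_IV = e^(−13.4)·13.4^12/12! = 0.106017
Unnormalised posteriors:
  w_I·p_I = 0.37 × 2.97363e-06 = 1.10024e-06
  w_II·p_II = 0.06 × 6.91658e-06 = 4.14995e-07
  w_III·p_III = 0.27 × 0.0947803 = 0.0255907
  w_IV·p_IV = 0.30 × 0.106017 = 0.031805
Marginal: 1.10024e-06 + 4.14995e-07 + 0.0255907 + 0.031805 = 0.0573972
P(Group IV | data) ≈ 0.5541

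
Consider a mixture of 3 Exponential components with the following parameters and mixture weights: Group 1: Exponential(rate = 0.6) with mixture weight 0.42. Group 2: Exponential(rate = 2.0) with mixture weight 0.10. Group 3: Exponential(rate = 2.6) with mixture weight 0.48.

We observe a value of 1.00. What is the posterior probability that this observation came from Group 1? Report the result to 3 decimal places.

0.536

P(component k | x) = π_k·f_k(x) / marginal(x), where marginal(x) = Σ_j π_j·f_j(x).
Evaluate each component's likelihood at the observed value:
  f_1 = 0.329287
  f_2 = 0.270671
  f_3 = 0.193111
Unnormalised posteriors:
  π_1·f_1 = 0.42 × 0.329287 = 0.138301
  π_2·f_2 = 0.10 × 0.270671 = 0.0270671
  π_3·f_3 = 0.48 × 0.193111 = 0.0926934
Evidence: 0.138301 + 0.0270671 + 0.0926934 = 0.258061
Responsibility of Group 1: 0.138301 / 0.258061 ≈ 0.536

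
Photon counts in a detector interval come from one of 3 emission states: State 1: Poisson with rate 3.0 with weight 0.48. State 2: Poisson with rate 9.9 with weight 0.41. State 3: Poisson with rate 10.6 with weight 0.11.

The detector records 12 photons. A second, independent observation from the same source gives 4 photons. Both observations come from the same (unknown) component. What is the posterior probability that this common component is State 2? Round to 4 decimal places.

P(component k | x) = π_k·f_k(x) / marginal(x), where marginal(x) = Σ_j π_j·f_j(x).
Since both observations come from the same component, the likelihood for component k is f_k(x₁)·f_k(x₂).
  f_1 = [e^(−3.0)·3.0^12/12! = 5.52376e-05] × [0.168031] = 9.28165e-06
  f_2 = [e^(−9.9)·9.9^12/12! = 0.0928475] × [0.0200823] = 0.00186459
  f_3 = [e^(−10.6)·10.6^12/12! = 0.104668] × [0.0131066] = 0.00137184
Multiply by the mixture weights:
  π_1·f_1 = 0.48 × 9.28165e-06 = 4.45519e-06
  π_2·f_2 = 0.41 × 0.00186459 = 0.000764483
  π_3·f_3 = 0.11 × 0.00137184 = 0.000150902
Evidence: 4.45519e-06 + 0.000764483 + 0.000150902 = 0.000919841
So the posterior for State 2 is 0.000764483 / 0.000919841 ≈ 0.8311.

0.8311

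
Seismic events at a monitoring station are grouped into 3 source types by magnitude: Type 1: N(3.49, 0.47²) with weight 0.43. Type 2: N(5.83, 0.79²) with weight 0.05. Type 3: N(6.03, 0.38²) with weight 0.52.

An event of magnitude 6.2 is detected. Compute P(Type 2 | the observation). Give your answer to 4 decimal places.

0.0438

Apply Bayes' rule: the posterior for each component is proportional to its prior times its likelihood at x.
Component likelihoods at x = 6.2:
  p_1 = 5.12245e-08
  p_2 = 0.452533
  p_3 = 0.949876
Multiply by the mixture weights:
  w_1·p_1 = 0.43 × 5.12245e-08 = 2.20265e-08
  w_2·p_2 = 0.05 × 0.452533 = 0.0226267
  w_3·p_3 = 0.52 × 0.949876 = 0.493936
Normaliser: 2.20265e-08 + 0.0226267 + 0.493936 = 0.516562
P(Type 2 | data) = 0.0226267 / 0.516562 ≈ 0.0438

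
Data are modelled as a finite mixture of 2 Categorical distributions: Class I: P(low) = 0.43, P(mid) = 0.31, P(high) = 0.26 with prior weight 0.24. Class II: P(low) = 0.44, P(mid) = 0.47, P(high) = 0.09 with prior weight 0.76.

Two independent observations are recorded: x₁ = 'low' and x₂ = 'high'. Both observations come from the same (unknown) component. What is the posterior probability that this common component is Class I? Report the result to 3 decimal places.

0.471

Apply Bayes' rule: the posterior for each component is proportional to its prior times its likelihood at x.
Since both observations come from the same component, the likelihood for component k is f_k(x₁)·f_k(x₂).
  f_I = [P(low | comp) = 0.43] × [0.26] = 0.1118
  f_II = [P(low | comp) = 0.44] × [0.09] = 0.0396
Multiply by the mixture weights:
  w_I·f_I = 0.24 × 0.1118 = 0.026832
  w_II·f_II = 0.76 × 0.0396 = 0.030096
Sum: 0.026832 + 0.030096 = 0.056928
So the posterior for Class I is 0.026832 / 0.056928 ≈ 0.471.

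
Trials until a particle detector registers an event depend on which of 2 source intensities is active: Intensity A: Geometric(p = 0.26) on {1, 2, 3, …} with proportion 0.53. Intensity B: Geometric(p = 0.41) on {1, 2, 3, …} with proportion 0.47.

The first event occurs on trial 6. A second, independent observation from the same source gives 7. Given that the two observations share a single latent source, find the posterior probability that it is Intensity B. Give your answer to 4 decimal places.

P(component k | x) = w_k·f_k(x) / marginal(x), where marginal(x) = Σ_j w_j·f_j(x).
Since both observations come from the same component, the likelihood for component k is f_k(x₁)·f_k(x₂).
  p_A = [0.0576942] × [0.0426937] = 0.00246318
  p_B = [0.0293119] × [0.017294] = 0.00050692
Multiply by the mixture weights:
  w_A·p_A = 0.53 × 0.00246318 = 0.00130548
  w_B·p_B = 0.47 × 0.00050692 = 0.000238253
Marginal: 0.00130548 + 0.000238253 = 0.00154374
P(Intensity B | x₁, x₂) ≈ 0.1543

0.1543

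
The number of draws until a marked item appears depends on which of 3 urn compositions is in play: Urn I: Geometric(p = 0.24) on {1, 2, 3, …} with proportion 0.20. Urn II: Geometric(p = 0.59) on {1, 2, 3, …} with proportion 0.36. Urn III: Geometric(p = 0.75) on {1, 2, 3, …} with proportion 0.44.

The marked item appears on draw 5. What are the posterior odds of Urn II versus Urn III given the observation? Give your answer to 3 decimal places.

4.656

The posterior odds equal the prior odds times the likelihood ratio: (w_i/w_j)·(f_i(x)/f_j(x)).
Evaluate each component's likelihood at the observed value:
  f_I = 0.0800692
  f_II = 0.016672
  f_III = 0.00292969
Posterior odds = (w_II·f_II) / (w_III·f_III) = (0.36·0.016672) / (0.44·0.00292969) = 0.00600192 / 0.00128906 ≈ 4.656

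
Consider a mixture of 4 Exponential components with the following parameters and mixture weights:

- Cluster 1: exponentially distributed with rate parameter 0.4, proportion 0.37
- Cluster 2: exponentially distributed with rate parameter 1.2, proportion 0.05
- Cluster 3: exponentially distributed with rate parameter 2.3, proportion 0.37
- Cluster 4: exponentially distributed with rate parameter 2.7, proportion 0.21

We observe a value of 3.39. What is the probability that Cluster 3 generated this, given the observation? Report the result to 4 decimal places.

0.0088

The responsibility of component k is P(Z=k) f_k(x) divided by Σ_j P(Z=j) f_j(x).
Component likelihoods at x = 3.39:
  f_1 = 0.4·e^(−0.4·3.39) = 0.4·e^(−1.3560) = 0.103076
  f_2 = 1.2·e^(−1.2·3.39) = 1.2·e^(−4.0680) = 0.0205339
  f_3 = 2.3·e^(−2.3·3.39) = 2.3·e^(−7.7970) = 0.000945222
  f_4 = 2.7·e^(−2.7·3.39) = 2.7·e^(−9.1530) = 0.000285934
Prior × likelihood for each component:
  P(Z=1)·f_1 = 0.37 × 0.103076 = 0.038138
  P(Z=2)·f_2 = 0.05 × 0.0205339 = 0.00102669
  P(Z=3)·f_3 = 0.37 × 0.000945222 = 0.000349732
  P(Z=4)·f_4 = 0.21 × 0.000285934 = 6.00462e-05
Sum: 0.038138 + 0.00102669 + 0.000349732 + 6.00462e-05 = 0.0395745
P(Cluster 3 | data) = 0.000349732 / 0.0395745 ≈ 0.0088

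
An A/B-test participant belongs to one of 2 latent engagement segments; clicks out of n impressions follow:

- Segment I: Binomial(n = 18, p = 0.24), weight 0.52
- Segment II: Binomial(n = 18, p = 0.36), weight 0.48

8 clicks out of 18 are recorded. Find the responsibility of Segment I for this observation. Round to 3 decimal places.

The responsibility of component k is π_k f_k(x) divided by Σ_j π_j f_j(x).
Binomial probabilities:
  L_I = C(18,8)·0.24^8·0.76^10 = 43758·1.10075e-05·0.0642889 = 0.0309659
  L_II = C(18,8)·0.36^8·0.64^10 = 43758·0.000282111·0.0115292 = 0.142324
Weight by the priors:
  π_I·L_I = 0.52 × 0.0309659 = 0.0161023
  π_II·L_II = 0.48 × 0.142324 = 0.0683154
Sum: 0.0161023 + 0.0683154 = 0.0844176
P(Segment I | the observation) = 0.0161023 / 0.0844176 ≈ 0.191

0.191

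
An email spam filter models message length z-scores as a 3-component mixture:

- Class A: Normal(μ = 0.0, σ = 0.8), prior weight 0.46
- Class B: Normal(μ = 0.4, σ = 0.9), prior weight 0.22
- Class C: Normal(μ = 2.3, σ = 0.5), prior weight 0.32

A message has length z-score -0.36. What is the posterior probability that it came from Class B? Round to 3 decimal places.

0.248

By Bayes' theorem, P(k | x) = π_k f_k(x) / Σ_j π_j f_j(x).
Normal densities:
  L_A = (1/(0.8·√(2π)))·exp(−(-0.36−0.0)²/(2·0.8²)) = 0.498678·exp(-0.10125) = 0.450659
  L_B = (1/(0.9·√(2π)))·exp(−(-0.36−0.4)²/(2·0.9²)) = 0.443269·exp(-0.35654) = 0.310329
  L_C = (1/(0.5·√(2π)))·exp(−(-0.36−2.3)²/(2·0.5²)) = 0.797885·exp(-14.15120) = 5.70364e-07
Weight by the priors:
  π_A·L_A = 0.46 × 0.450659 = 0.207303
  π_B·L_B = 0.22 × 0.310329 = 0.0682725
  π_C·L_C = 0.32 × 5.70364e-07 = 1.82516e-07
Denominator: 0.207303 + 0.0682725 + 1.82516e-07 = 0.275576
P(Class B | the observation) = 0.0682725 / 0.275576 ≈ 0.248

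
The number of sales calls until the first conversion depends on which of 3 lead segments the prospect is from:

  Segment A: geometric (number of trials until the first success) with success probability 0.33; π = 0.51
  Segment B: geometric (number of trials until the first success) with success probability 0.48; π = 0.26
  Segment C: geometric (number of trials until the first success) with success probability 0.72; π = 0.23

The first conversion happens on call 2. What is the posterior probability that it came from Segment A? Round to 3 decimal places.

P(component k | x) = π_k·f_k(x) / marginal(x), where marginal(x) = Σ_j π_j·f_j(x).
Evaluate each component's likelihood at the observed value:
  L_A = 0.33·(1−0.33)^1 = 0.33·0.67 = 0.2211
  L_B = 0.48·(1−0.48)^1 = 0.48·0.52 = 0.2496
  L_C = 0.72·(1−0.72)^1 = 0.72·0.28 = 0.2016
Multiply by the mixture weights:
  π_A·L_A = 0.51 × 0.2211 = 0.112761
  π_B·L_B = 0.26 × 0.2496 = 0.064896
  π_C·L_C = 0.23 × 0.2016 = 0.046368
Normaliser: 0.112761 + 0.064896 + 0.046368 = 0.224025
Responsibility of Segment A: 0.112761 / 0.224025 ≈ 0.503

0.503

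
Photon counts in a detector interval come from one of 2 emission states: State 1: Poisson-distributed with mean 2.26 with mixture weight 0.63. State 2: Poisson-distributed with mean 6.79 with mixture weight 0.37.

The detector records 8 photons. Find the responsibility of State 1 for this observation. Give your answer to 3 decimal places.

0.023

Apply Bayes' rule: the posterior for each component is proportional to its prior times its likelihood at x.
Poisson probabilities:
  f_1 = e^(−2.26)·2.26^8/8! = 0.00176133
  f_2 = e^(−6.79)·6.79^8/8! = 0.12606
Prior × likelihood for each component:
  w_1·f_1 = 0.63 × 0.00176133 = 0.00110964
  w_2·f_2 = 0.37 × 0.12606 = 0.0466423
Marginal: 0.00110964 + 0.0466423 = 0.0477519
P(State 1 | the observation) ≈ 0.023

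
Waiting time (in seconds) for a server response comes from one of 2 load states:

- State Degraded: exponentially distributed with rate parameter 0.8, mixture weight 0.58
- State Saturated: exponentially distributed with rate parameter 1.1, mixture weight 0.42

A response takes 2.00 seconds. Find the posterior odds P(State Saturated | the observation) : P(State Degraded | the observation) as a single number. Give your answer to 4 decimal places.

The posterior odds equal the prior odds times the likelihood ratio: (π_i/π_j)·(f_i(x)/f_j(x)).
Evaluate each component's likelihood at the observed value:
  p_Degraded = 0.8·e^(−0.8·2.00) = 0.8·e^(−1.6000) = 0.161517
  p_Saturated = 1.1·e^(−1.1·2.00) = 1.1·e^(−2.2000) = 0.121883
Posterior odds = (π_Saturated·p_Saturated) / (π_Degraded·p_Degraded) = (0.42·0.121883) / (0.58·0.161517) = 0.0511911 / 0.09368 ≈ 0.5464

0.5464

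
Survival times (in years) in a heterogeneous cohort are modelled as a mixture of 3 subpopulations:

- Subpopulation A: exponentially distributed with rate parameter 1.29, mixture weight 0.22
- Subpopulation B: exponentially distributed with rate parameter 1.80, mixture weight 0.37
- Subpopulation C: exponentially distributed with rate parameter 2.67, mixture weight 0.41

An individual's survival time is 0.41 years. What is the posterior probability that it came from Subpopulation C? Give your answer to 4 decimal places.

0.4300

P(component k | x) = w_k·f_k(x) / marginal(x), where marginal(x) = Σ_j w_j·f_j(x).
Exponential densities:
  f_A = 0.760136
  f_B = 0.860524
  f_C = 0.893489
Unnormalised posteriors:
  w_A·f_A = 0.22 × 0.760136 = 0.16723
  w_B·f_B = 0.37 × 0.860524 = 0.318394
  w_C·f_C = 0.41 × 0.893489 = 0.36633
Evidence: 0.16723 + 0.318394 + 0.36633 = 0.851954
P(Subpopulation C | data) ≈ 0.4300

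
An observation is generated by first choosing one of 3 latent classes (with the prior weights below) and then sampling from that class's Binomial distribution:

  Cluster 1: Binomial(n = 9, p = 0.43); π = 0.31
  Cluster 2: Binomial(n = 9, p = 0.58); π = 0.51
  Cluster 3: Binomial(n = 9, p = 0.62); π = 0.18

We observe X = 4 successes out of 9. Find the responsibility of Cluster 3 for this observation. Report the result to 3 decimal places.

0.131

By Bayes' theorem, P(k | x) = π_k f_k(x) / Σ_j π_j f_j(x).
Binomial probabilities:
  f_1 = C(9,4)·0.43^4·0.57^5 = 126·0.034188·0.0601692 = 0.25919
  f_2 = C(9,4)·0.58^4·0.42^5 = 126·0.113165·0.0130691 = 0.18635
  f_3 = C(9,4)·0.62^4·0.38^5 = 126·0.147763·0.00792352 = 0.147521
Multiply by the mixture weights:
  π_1·f_1 = 0.31 × 0.25919 = 0.080349
  π_2·f_2 = 0.51 × 0.18635 = 0.0950384
  π_3·f_3 = 0.18 × 0.147521 = 0.0265539
Normaliser: 0.080349 + 0.0950384 + 0.0265539 = 0.201941
P(Cluster 3 | x) ≈ 0.131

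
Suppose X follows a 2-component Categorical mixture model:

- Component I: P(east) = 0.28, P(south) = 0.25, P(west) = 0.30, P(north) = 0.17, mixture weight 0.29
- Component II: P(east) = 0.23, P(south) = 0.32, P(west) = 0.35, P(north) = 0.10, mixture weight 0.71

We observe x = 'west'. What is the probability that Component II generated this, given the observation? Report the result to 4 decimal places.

0.7407

The responsibility of component k is w_k f_k(x) divided by Σ_j w_j f_j(x).
Component likelihoods at x = 'west':
  p_I = 0.3
  p_II = 0.35
Unnormalised posteriors:
  w_I·p_I = 0.29 × 0.3 = 0.087
  w_II·p_II = 0.71 × 0.35 = 0.2485
Sum: 0.087 + 0.2485 = 0.3355
P(Component II | data) = 0.2485 / 0.3355 ≈ 0.7407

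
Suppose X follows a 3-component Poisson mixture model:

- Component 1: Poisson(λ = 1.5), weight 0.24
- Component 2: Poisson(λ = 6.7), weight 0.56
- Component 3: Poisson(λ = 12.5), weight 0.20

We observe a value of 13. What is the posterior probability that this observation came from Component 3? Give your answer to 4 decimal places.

Posterior ∝ prior × likelihood, so P(k | x) ∝ w_k f_k(x); normalise over all components.
Evaluate each component's likelihood at the observed value:
  L_1 = 6.97372e-09
  L_2 = 0.0108372
  L_3 = 0.10886
Weight by the priors:
  w_1·L_1 = 0.24 × 6.97372e-09 = 1.67369e-09
  w_2·L_2 = 0.56 × 0.0108372 = 0.00606886
  w_3·L_3 = 0.20 × 0.10886 = 0.021772
Marginal: 1.67369e-09 + 0.00606886 + 0.021772 = 0.0278409
Responsibility of Component 3: 0.021772 / 0.0278409 ≈ 0.7820

0.7820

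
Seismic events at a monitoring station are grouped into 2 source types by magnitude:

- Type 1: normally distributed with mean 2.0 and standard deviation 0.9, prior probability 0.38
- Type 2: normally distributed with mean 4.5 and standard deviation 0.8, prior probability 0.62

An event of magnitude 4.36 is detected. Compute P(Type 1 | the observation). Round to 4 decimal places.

Posterior ∝ prior × likelihood, so P(k | x) ∝ π_k f_k(x); normalise over all components.
Normal densities:
  p_1 = 0.0142414
  p_2 = 0.4911
Multiply by the mixture weights:
  π_1·p_1 = 0.38 × 0.0142414 = 0.00541173
  π_2·p_2 = 0.62 × 0.4911 = 0.304482
Evidence: 0.00541173 + 0.304482 = 0.309894
So the posterior for Type 1 is 0.00541173 / 0.309894 ≈ 0.0175.

0.0175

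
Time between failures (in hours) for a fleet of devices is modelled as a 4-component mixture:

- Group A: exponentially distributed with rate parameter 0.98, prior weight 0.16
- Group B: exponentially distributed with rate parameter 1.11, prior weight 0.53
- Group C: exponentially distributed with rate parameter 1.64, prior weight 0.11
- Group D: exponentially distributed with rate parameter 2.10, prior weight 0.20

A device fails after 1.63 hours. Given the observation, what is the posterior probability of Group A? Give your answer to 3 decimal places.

0.206

Posterior ∝ prior × likelihood, so P(k | x) ∝ w_k f_k(x); normalise over all components.
Component likelihoods at x = 1.63 hours:
  p_A = 0.198374
  p_B = 0.181783
  p_C = 0.113211
  p_D = 0.0684903
Prior × likelihood for each component:
  w_A·p_A = 0.16 × 0.198374 = 0.0317398
  w_B·p_B = 0.53 × 0.181783 = 0.0963451
  w_C·p_C = 0.11 × 0.113211 = 0.0124532
  w_D·p_D = 0.20 × 0.0684903 = 0.0136981
Marginal: 0.0317398 + 0.0963451 + 0.0124532 + 0.0136981 = 0.154236
So the posterior for Group A is 0.0317398 / 0.154236 ≈ 0.206.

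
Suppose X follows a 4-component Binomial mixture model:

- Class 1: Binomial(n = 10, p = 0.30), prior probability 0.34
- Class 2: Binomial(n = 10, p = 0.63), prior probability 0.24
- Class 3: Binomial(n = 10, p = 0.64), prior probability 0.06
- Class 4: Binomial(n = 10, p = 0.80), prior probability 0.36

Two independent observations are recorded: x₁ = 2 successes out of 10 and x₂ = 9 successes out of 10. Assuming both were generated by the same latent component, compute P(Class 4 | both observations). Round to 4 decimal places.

0.0568

By Bayes' theorem, P(k | x) = w_k f_k(x) / Σ_j w_j f_j(x).
Since both observations come from the same component, the likelihood for component k is f_k(x₁)·f_k(x₂).
  p_1 = [C(10,2)·0.30^2·0.70^8 = 45·0.09·0.057648 = 0.233474] × [0.000137781] = 3.21683e-05
  p_2 = [C(10,2)·0.63^2·0.37^8 = 45·0.3969·0.000351248 = 0.00627346] × [0.0578451] = 0.000362889
  p_3 = [C(10,2)·0.64^2·0.36^8 = 45·0.4096·0.000282111 = 0.00519987] × [0.0648518] = 0.000337221
  p_4 = [C(10,2)·0.80^2·0.20^8 = 45·0.64·2.56e-06 = 7.3728e-05] × [0.268435] = 1.97912e-05
Weight by the priors:
  w_1·p_1 = 0.34 × 3.21683e-05 = 1.09372e-05
  w_2·p_2 = 0.24 × 0.000362889 = 8.70934e-05
  w_3·p_3 = 0.06 × 0.000337221 = 2.02333e-05
  w_4·p_4 = 0.36 × 1.97912e-05 = 7.12484e-06
Sum: 1.09372e-05 + 8.70934e-05 + 2.02333e-05 + 7.12484e-06 = 0.000125389
So the posterior for Class 4 is 7.12484e-06 / 0.000125389 ≈ 0.0568.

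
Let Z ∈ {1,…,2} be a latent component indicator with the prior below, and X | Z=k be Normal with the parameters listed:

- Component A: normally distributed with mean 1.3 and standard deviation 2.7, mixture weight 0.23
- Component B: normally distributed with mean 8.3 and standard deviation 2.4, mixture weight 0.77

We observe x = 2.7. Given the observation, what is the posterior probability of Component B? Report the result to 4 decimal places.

Posterior ∝ prior × likelihood, so P(k | x) ∝ P(Z=k) f_k(x); normalise over all components.
Evaluate each component's likelihood at the observed value:
  p_A = (1/(2.7·√(2π)))·exp(−(2.7−1.3)²/(2·2.7²)) = 0.147756·exp(-0.13443) = 0.129171
  p_B = (1/(2.4·√(2π)))·exp(−(2.7−8.3)²/(2·2.4²)) = 0.166226·exp(-2.72222) = 0.0109258
Prior × likelihood for each component:
  P(Z=A)·p_A = 0.23 × 0.129171 = 0.0297092
  P(Z=B)·p_B = 0.77 × 0.0109258 = 0.00841286
Normaliser: 0.0297092 + 0.00841286 = 0.0381221
P(Component B | x) = 0.00841286 / 0.0381221 ≈ 0.2207

0.2207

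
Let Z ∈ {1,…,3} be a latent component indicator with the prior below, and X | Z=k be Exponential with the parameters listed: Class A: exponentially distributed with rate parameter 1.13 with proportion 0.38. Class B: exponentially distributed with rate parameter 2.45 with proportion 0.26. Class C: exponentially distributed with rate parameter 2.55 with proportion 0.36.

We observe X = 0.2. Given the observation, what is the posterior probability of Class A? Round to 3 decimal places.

P(component k | x) = P(Z=k)·f_k(x) / marginal(x), where marginal(x) = Σ_j P(Z=j)·f_j(x).
Exponential densities:
  p_A = 0.901421
  p_B = 1.50093
  p_C = 1.53126
Weight by the priors:
  P(Z=A)·p_A = 0.38 × 0.901421 = 0.34254
  P(Z=B)·p_B = 0.26 × 1.50093 = 0.390243
  P(Z=C)·p_C = 0.36 × 1.53126 = 0.551255
Evidence: 0.34254 + 0.390243 + 0.551255 = 1.28404
Responsibility of Class A: 0.34254 / 1.28404 ≈ 0.267

0.267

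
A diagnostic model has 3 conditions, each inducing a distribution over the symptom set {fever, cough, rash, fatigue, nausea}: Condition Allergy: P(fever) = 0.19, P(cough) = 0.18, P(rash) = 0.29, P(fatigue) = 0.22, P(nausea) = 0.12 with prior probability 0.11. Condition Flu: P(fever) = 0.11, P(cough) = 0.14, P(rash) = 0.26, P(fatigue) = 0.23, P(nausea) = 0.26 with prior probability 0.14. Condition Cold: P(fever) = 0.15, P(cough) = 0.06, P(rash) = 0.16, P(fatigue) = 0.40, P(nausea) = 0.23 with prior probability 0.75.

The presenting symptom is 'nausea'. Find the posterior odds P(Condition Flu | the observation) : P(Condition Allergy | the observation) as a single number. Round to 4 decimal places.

Only the two components matter; the odds are (π_i f_i(x)) / (π_j f_j(x)).
Evaluate each component's likelihood at the observed value:
  p_Allergy = 0.12
  p_Flu = 0.26
  p_Cold = 0.23
0.0364 / 0.0132 ≈ 2.7576

2.7576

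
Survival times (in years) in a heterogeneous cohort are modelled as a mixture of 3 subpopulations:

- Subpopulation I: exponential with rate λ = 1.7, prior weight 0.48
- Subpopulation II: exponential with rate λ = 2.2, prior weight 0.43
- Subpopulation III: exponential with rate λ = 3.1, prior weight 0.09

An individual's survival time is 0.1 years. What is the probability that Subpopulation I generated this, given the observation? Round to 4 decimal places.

0.4167

Apply Bayes' rule: the posterior for each component is proportional to its prior times its likelihood at x.
Evaluate each component's likelihood at the observed value:
  f_I = 1.43423
  f_II = 1.76554
  f_III = 2.27369
Multiply by the mixture weights:
  π_I·f_I = 0.48 × 1.43423 = 0.68843
  π_II·f_II = 0.43 × 1.76554 = 0.759183
  π_III·f_III = 0.09 × 2.27369 = 0.204632
Sum: 0.68843 + 0.759183 + 0.204632 = 1.65224
P(Subpopulation I | x) ≈ 0.4167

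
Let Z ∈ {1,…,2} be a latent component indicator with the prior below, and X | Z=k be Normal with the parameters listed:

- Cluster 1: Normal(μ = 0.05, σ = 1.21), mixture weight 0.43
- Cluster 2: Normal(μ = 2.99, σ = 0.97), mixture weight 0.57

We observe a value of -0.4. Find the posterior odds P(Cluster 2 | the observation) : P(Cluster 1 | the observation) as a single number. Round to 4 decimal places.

Posterior odds = (P(Z=i) f_i(x)) / (P(Z=j) f_j(x)); the normalising sum cancels.
Normal densities:
  p_1 = 0.307674
  p_2 = 0.000916039
Odds = (0.57/0.43) × (0.000916039/0.307674) = 1.32558 × 0.0029773 ≈ 0.0039

0.0039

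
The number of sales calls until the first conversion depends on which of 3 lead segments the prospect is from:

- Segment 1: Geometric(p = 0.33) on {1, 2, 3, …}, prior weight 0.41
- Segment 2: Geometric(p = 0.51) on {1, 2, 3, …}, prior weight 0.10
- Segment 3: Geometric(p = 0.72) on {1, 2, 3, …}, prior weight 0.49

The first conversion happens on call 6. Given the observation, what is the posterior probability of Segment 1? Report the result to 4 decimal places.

0.8992

Apply Bayes' rule: the posterior for each component is proportional to its prior times its likelihood at x.
Evaluate each component's likelihood at the observed value:
  L_1 = 0.0445541
  L_2 = 0.0144062
  L_3 = 0.00123915
Multiply by the mixture weights:
  π_1·L_1 = 0.41 × 0.0445541 = 0.0182672
  π_2·L_2 = 0.10 × 0.0144062 = 0.00144062
  π_3·L_3 = 0.49 × 0.00123915 = 0.000607182
Normaliser: 0.0182672 + 0.00144062 + 0.000607182 = 0.020315
Responsibility of Segment 1: 0.0182672 / 0.020315 ≈ 0.8992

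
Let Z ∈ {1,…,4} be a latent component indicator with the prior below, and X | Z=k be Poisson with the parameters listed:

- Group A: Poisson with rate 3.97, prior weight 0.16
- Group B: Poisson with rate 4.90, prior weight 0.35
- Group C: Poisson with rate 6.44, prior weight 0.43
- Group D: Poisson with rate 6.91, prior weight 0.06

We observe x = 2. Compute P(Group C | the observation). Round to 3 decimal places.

0.201

The responsibility of component k is π_k f_k(x) divided by Σ_j π_j f_j(x).
Evaluate each component's likelihood at the observed value:
  f_A = 0.148731
  f_B = 0.0893962
  f_C = 0.0331044
  f_D = 0.0238205
Unnormalised posteriors:
  π_A·f_A = 0.16 × 0.148731 = 0.023797
  π_B·f_B = 0.35 × 0.0893962 = 0.0312887
  π_C·f_C = 0.43 × 0.0331044 = 0.0142349
  π_D·f_D = 0.06 × 0.0238205 = 0.00142923
Evidence: 0.023797 + 0.0312887 + 0.0142349 + 0.00142923 = 0.0707498
P(Group C | data) = 0.0142349 / 0.0707498 ≈ 0.201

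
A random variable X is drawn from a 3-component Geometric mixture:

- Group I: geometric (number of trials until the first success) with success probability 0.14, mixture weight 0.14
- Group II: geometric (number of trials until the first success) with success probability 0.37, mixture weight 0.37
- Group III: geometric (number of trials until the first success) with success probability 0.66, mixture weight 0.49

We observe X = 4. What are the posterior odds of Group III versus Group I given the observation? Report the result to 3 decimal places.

The posterior odds equal the prior odds times the likelihood ratio: (π_i/π_j)·(f_i(x)/f_j(x)).
Evaluate each component's likelihood at the observed value:
  p_I = 0.0890478
  p_II = 0.0925174
  p_III = 0.0259406
Posterior odds = (π_III·p_III) / (π_I·p_I) = (0.49·0.0259406) / (0.14·0.0890478) = 0.0127109 / 0.0124667 ≈ 1.020

1.020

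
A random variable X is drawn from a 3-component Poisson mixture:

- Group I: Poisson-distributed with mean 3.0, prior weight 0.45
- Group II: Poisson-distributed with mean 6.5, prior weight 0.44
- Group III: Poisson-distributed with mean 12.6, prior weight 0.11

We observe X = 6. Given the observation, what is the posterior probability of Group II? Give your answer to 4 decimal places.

0.7369

Posterior ∝ prior × likelihood, so P(k | x) ∝ P(Z=k) f_k(x); normalise over all components.
Poisson probabilities:
  f_I = e^(−3.0)·3.0^6/6! = 0.0504094
  f_II = e^(−6.5)·6.5^6/6! = 0.157483
  f_III = e^(−12.6)·12.6^6/6! = 0.0187405
Weight by the priors:
  P(Z=I)·f_I = 0.45 × 0.0504094 = 0.0226842
  P(Z=II)·f_II = 0.44 × 0.157483 = 0.0692925
  P(Z=III)·f_III = 0.11 × 0.0187405 = 0.00206145
Evidence: 0.0226842 + 0.0692925 + 0.00206145 = 0.0940382
Responsibility of Group II: 0.0692925 / 0.0940382 ≈ 0.7369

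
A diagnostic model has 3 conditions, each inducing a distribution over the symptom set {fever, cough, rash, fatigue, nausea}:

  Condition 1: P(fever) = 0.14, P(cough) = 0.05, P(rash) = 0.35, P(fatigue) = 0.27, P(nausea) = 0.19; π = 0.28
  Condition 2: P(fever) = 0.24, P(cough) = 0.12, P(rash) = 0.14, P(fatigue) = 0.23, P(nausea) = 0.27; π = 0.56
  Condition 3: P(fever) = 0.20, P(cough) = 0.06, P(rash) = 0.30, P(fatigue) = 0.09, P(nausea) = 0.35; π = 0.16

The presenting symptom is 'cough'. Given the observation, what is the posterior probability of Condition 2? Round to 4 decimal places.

0.7401

By Bayes' theorem, P(k | x) = w_k f_k(x) / Σ_j w_j f_j(x).
Component likelihoods at x = 'cough':
  p_1 = P(cough | comp) = 0.05
  p_2 = P(cough | comp) = 0.12
  p_3 = P(cough | comp) = 0.06
Weight by the priors:
  w_1·p_1 = 0.28 × 0.05 = 0.014
  w_2·p_2 = 0.56 × 0.12 = 0.0672
  w_3·p_3 = 0.16 × 0.06 = 0.0096
Sum: 0.014 + 0.0672 + 0.0096 = 0.0908
P(Condition 2 | the observation) = 0.0672 / 0.0908 ≈ 0.7401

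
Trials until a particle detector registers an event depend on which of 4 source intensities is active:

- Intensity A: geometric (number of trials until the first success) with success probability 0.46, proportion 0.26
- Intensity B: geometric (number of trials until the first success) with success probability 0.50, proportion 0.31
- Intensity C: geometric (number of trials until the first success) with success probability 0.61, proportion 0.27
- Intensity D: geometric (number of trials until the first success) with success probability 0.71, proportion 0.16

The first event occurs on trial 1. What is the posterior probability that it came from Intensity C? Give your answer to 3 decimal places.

0.298

Posterior ∝ prior × likelihood, so P(k | x) ∝ π_k f_k(x); normalise over all components.
Evaluate each component's likelihood at the observed value:
  L_A = 0.46
  L_B = 0.5
  L_C = 0.61
  L_D = 0.71
Weight by the priors:
  π_A·L_A = 0.26 × 0.46 = 0.1196
  π_B·L_B = 0.31 × 0.5 = 0.155
  π_C·L_C = 0.27 × 0.61 = 0.1647
  π_D·L_D = 0.16 × 0.71 = 0.1136
Denominator: 0.1196 + 0.155 + 0.1647 + 0.1136 = 0.5529
Responsibility of Intensity C: 0.1647 / 0.5529 ≈ 0.298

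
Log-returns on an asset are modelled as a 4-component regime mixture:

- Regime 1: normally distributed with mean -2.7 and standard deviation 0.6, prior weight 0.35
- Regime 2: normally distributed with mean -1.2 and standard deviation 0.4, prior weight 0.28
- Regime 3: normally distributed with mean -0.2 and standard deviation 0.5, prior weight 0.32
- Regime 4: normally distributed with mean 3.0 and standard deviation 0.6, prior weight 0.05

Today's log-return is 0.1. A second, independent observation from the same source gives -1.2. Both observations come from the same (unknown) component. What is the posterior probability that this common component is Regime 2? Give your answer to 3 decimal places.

0.058

Apply Bayes' rule: the posterior for each component is proportional to its prior times its likelihood at x.
Since both observations come from the same component, the likelihood for component k is f_k(x₁)·f_k(x₂).
  L_1 = [1.24101e-05] × [0.0292138] = 3.62546e-07
  L_2 = [0.00507262] × [0.997356] = 0.00505921
  L_3 = [0.666449] × [0.107982] = 0.0719645
  L_4 = [5.62287e-06] × [1.52245e-11] = 8.56056e-17
Weight by the priors:
  π_1·L_1 = 0.35 × 3.62546e-07 = 1.26891e-07
  π_2·L_2 = 0.28 × 0.00505921 = 0.00141658
  π_3·L_3 = 0.32 × 0.0719645 = 0.0230286
  π_4·L_4 = 0.05 × 8.56056e-17 = 4.28028e-18
Normaliser: 1.26891e-07 + 0.00141658 + 0.0230286 + 4.28028e-18 = 0.0244453
Responsibility of Regime 2: 0.00141658 / 0.0244453 ≈ 0.058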